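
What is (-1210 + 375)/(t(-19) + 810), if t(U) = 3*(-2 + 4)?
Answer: -835/816 ≈ -1.0233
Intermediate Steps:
t(U) = 6 (t(U) = 3*2 = 6)
(-1210 + 375)/(t(-19) + 810) = (-1210 + 375)/(6 + 810) = -835/816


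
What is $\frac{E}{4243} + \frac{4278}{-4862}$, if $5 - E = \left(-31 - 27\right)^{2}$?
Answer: $- \frac{17241506}{10314733} \approx -1.6715$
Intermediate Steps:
$E = -3359$ ($E = 5 - \left(-31 - 27\right)^{2} = 5 - \left(-58\right)^{2} = 5 - 3364 = -3359$)
$\frac{E}{4243} + \frac{4278}{-4862} = - \frac{3359}{4243} + \frac{4278}{-4862} = \left(-3359\right) \frac{1}{4243} + 4278 \left(- \frac{1}{4862}\right) = - \frac{3359}{4243} - \frac{2139}{2431} = - \frac{17241506}{10314733}$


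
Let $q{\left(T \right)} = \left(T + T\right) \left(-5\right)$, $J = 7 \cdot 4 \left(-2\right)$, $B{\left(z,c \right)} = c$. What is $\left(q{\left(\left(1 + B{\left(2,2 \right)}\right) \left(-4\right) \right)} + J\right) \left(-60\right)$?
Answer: $-3840$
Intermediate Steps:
$J = -56$ ($J = 7 \left(-8\right) = -56$)
$q{\left(T \right)} = - 10 T$ ($q{\left(T \right)} = 2 T \left(-5\right) = - 10 T$)
$\left(q{\left(\left(1 + B{\left(2,2 \right)}\right) \left(-4\right) \right)} + J\right) \left(-60\right) = \left(- 10 \left(1 + 2\right) \left(-4\right) - 56\right) \left(-60\right) = \left(- 10 \cdot 3 \left(-4\right) - 56\right) \left(-60\right) = \left(\left(-10\right) \left(-12\right) - 56\right) \left(-60\right) = \left(120 - 56\right) \left(-60\right) = 64 \left(-60\right) = -3840$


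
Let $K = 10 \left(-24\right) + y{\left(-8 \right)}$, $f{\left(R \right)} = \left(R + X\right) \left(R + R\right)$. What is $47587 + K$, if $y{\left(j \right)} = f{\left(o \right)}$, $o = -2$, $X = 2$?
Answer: $47347$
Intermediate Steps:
$f{\left(R \right)} = 2 R \left(2 + R\right)$ ($f{\left(R \right)} = \left(R + 2\right) \left(R + R\right) = \left(2 + R\right) 2 R = 2 R \left(2 + R\right)$)
$y{\left(j \right)} = 0$ ($y{\left(j \right)} = 2 \left(-2\right) \left(2 - 2\right) = 2 \left(-2\right) 0 = 0$)
$K = -240$ ($K = 10 \left(-24\right) + 0 = -240 + 0 = -240$)
$47587 + K = 47587 - 240 = 47347$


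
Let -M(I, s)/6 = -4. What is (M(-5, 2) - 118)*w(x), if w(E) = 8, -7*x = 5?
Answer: -752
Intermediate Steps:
M(I, s) = 24 (M(I, s) = -6*(-4) = 24)
x = -5/7 (x = -⅐*5 = -5/7 ≈ -0.71429)
(M(-5, 2) - 118)*w(x) = (24 - 118)*8 = -94*8 = -752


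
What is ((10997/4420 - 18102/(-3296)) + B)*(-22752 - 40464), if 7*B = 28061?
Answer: -202298818606623/796705 ≈ -2.5392e+8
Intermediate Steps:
B = 28061/7 (B = (⅐)*28061 = 28061/7 ≈ 4008.7)
((10997/4420 - 18102/(-3296)) + B)*(-22752 - 40464) = ((10997/4420 - 18102/(-3296)) + 28061/7)*(-22752 - 40464) = ((10997*(1/4420) - 18102*(-1/3296)) + 28061/7)*(-63216) = ((10997/4420 + 9051/1648) + 28061/7)*(-63216) = (14532119/1821040 + 28061/7)*(-63216) = (51201928273/12747280)*(-63216) = -202298818606623/796705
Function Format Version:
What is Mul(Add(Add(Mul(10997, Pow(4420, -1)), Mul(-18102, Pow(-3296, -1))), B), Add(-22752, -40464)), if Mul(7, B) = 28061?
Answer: Rational(-202298818606623, 796705) ≈ -2.5392e+8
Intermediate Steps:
B = Rational(28061, 7) (B = Mul(Rational(1, 7), 28061) = Rational(28061, 7) ≈ 4008.7)
Mul(Add(Add(Mul(10997, Pow(4420, -1)), Mul(-18102, Pow(-3296, -1))), B), Add(-22752, -40464)) = Mul(Add(Add(Mul(10997, Pow(4420, -1)), Mul(-18102, Pow(-3296, -1))), Rational(28061, 7)), Add(-22752, -40464)) = Mul(Add(Add(Mul(10997, Rational(1, 4420)), Mul(-18102, Rational(-1, 3296))), Rational(28061, 7)), -63216) = Mul(Add(Add(Rational(10997, 4420), Rational(9051, 1648)), Rational(28061, 7)), -63216) = Mul(Add(Rational(14532119, 1821040), Rational(28061, 7)), -63216) = Mul(Rational(51201928273, 12747280), -63216) = Rational(-202298818606623, 796705)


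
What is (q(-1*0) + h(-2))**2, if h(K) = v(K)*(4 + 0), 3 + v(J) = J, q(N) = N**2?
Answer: 400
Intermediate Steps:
v(J) = -3 + J
h(K) = -12 + 4*K (h(K) = (-3 + K)*(4 + 0) = (-3 + K)*4 = -12 + 4*K)
(q(-1*0) + h(-2))**2 = ((-1*0)**2 + (-12 + 4*(-2)))**2 = (0**2 + (-12 - 8))**2 = (0 - 20)**2 = (-20)**2 = 400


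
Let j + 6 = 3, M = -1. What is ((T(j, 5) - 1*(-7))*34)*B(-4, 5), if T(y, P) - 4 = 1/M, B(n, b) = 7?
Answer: 2380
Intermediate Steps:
j = -3 (j = -6 + 3 = -3)
T(y, P) = 3 (T(y, P) = 4 + 1/(-1) = 4 - 1 = 3)
((T(j, 5) - 1*(-7))*34)*B(-4, 5) = ((3 - 1*(-7))*34)*7 = ((3 + 7)*34)*7 = (10*34)*7 = 340*7 = 2380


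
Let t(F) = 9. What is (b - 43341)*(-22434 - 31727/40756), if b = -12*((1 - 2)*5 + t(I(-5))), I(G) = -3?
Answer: 39672811595259/40756 ≈ 9.7342e+8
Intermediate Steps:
b = -48 (b = -12*((1 - 2)*5 + 9) = -12*(-1*5 + 9) = -12*(-5 + 9) = -12*4 = -48)
(b - 43341)*(-22434 - 31727/40756) = (-48 - 43341)*(-22434 - 31727/40756) = -43389*(-22434 - 31727*1/40756) = -43389*(-22434 - 31727/40756) = -43389*(-914351831/40756) = 39672811595259/40756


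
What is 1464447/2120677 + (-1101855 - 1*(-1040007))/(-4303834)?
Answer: 3216948210447/4563520887809 ≈ 0.70493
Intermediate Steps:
1464447/2120677 + (-1101855 - 1*(-1040007))/(-4303834) = 1464447*(1/2120677) + (-1101855 + 1040007)*(-1/4303834) = 1464447/2120677 - 61848*(-1/4303834) = 1464447/2120677 + 30924/2151917 = 3216948210447/4563520887809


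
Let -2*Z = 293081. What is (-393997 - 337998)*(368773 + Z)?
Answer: -325346157675/2 ≈ -1.6267e+11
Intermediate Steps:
Z = -293081/2 (Z = -½*293081 = -293081/2 ≈ -1.4654e+5)
(-393997 - 337998)*(368773 + Z) = (-393997 - 337998)*(368773 - 293081/2) = -731995*444465/2 = -325346157675/2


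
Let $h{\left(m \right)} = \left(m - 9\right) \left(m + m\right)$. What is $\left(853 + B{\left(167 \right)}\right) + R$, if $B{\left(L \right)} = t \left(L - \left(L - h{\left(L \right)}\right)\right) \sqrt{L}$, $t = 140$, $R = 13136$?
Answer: $13989 + 7388080 \sqrt{167} \approx 9.5489 \cdot 10^{7}$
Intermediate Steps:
$h{\left(m \right)} = 2 m \left(-9 + m\right)$ ($h{\left(m \right)} = \left(-9 + m\right) 2 m = 2 m \left(-9 + m\right)$)
$B{\left(L \right)} = 280 L^{\frac{3}{2}} \left(-9 + L\right)$ ($B{\left(L \right)} = 140 \left(L + \left(2 L \left(-9 + L\right) - L\right)\right) \sqrt{L} = 140 \left(L + \left(- L + 2 L \left(-9 + L\right)\right)\right) \sqrt{L} = 140 \cdot 2 L \left(-9 + L\right) \sqrt{L} = 280 L \left(-9 + L\right) \sqrt{L} = 280 L^{\frac{3}{2}} \left(-9 + L\right)$)
$\left(853 + B{\left(167 \right)}\right) + R = \left(853 + 280 \cdot 167^{\frac{3}{2}} \left(-9 + 167\right)\right) + 13136 = \left(853 + 280 \cdot 167 \sqrt{167} \cdot 158\right) + 13136 = \left(853 + 7388080 \sqrt{167}\right) + 13136 = 13989 + 7388080 \sqrt{167}$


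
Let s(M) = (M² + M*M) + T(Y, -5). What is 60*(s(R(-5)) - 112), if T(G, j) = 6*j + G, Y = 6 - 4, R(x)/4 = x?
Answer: 39600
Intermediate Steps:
R(x) = 4*x
Y = 2
T(G, j) = G + 6*j
s(M) = -28 + 2*M² (s(M) = (M² + M*M) + (2 + 6*(-5)) = (M² + M²) + (2 - 30) = 2*M² - 28 = -28 + 2*M²)
60*(s(R(-5)) - 112) = 60*((-28 + 2*(4*(-5))²) - 112) = 60*((-28 + 2*(-20)²) - 112) = 60*((-28 + 2*400) - 112) = 60*((-28 + 800) - 112) = 60*(772 - 112) = 60*660 = 39600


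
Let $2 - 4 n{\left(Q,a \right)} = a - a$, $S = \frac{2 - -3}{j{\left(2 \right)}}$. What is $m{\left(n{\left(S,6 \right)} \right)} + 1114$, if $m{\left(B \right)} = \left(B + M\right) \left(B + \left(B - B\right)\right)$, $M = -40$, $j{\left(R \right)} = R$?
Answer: $\frac{4377}{4} \approx 1094.3$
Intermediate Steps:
$S = \frac{5}{2}$ ($S = \frac{2 - -3}{2} = \left(2 + 3\right) \frac{1}{2} = 5 \cdot \frac{1}{2} = \frac{5}{2} \approx 2.5$)
$n{\left(Q,a \right)} = \frac{1}{2}$ ($n{\left(Q,a \right)} = \frac{1}{2} - \frac{a - a}{4} = \frac{1}{2} - 0 = \frac{1}{2} + 0 = \frac{1}{2}$)
$m{\left(B \right)} = B \left(-40 + B\right)$ ($m{\left(B \right)} = \left(B - 40\right) \left(B + \left(B - B\right)\right) = \left(-40 + B\right) \left(B + 0\right) = \left(-40 + B\right) B = B \left(-40 + B\right)$)
$m{\left(n{\left(S,6 \right)} \right)} + 1114 = \frac{-40 + \frac{1}{2}}{2} + 1114 = \frac{1}{2} \left(- \frac{79}{2}\right) + 1114 = - \frac{79}{4} + 1114 = \frac{4377}{4}$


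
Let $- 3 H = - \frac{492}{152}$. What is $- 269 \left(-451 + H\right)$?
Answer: $\frac{4599093}{38} \approx 1.2103 \cdot 10^{5}$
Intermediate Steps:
$H = \frac{41}{38}$ ($H = - \frac{\left(-492\right) \frac{1}{152}}{3} = \left(- \frac{1}{3}\right) \left(- \frac{123}{38}\right) = \frac{41}{38} \approx 1.0789$)
$- 269 \left(-451 + H\right) = - 269 \left(-451 + \frac{41}{38}\right) = \left(-269\right) \left(- \frac{17097}{38}\right) = \frac{4599093}{38}$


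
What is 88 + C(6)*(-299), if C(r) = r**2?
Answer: -10676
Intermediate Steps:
88 + C(6)*(-299) = 88 + 6**2*(-299) = 88 + 36*(-299) = 88 - 10764 = -10676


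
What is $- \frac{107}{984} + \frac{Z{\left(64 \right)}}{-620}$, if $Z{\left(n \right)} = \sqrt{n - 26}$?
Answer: $- \frac{107}{984} - \frac{\sqrt{38}}{620} \approx -0.11868$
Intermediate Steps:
$Z{\left(n \right)} = \sqrt{-26 + n}$
$- \frac{107}{984} + \frac{Z{\left(64 \right)}}{-620} = - \frac{107}{984} + \frac{\sqrt{-26 + 64}}{-620} = \left(-107\right) \frac{1}{984} + \sqrt{38} \left(- \frac{1}{620}\right) = - \frac{107}{984} - \frac{\sqrt{38}}{620}$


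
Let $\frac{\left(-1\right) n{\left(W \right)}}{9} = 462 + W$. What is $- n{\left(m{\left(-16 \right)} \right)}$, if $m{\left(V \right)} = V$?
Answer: $4014$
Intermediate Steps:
$n{\left(W \right)} = -4158 - 9 W$ ($n{\left(W \right)} = - 9 \left(462 + W\right) = -4158 - 9 W$)
$- n{\left(m{\left(-16 \right)} \right)} = - (-4158 - -144) = - (-4158 + 144) = \left(-1\right) \left(-4014\right) = 4014$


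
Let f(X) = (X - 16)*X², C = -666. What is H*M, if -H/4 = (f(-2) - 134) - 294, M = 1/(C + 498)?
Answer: -250/21 ≈ -11.905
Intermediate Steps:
f(X) = X²*(-16 + X) (f(X) = (-16 + X)*X² = X²*(-16 + X))
M = -1/168 (M = 1/(-666 + 498) = 1/(-168) = -1/168 ≈ -0.0059524)
H = 2000 (H = -4*(((-2)²*(-16 - 2) - 134) - 294) = -4*((4*(-18) - 134) - 294) = -4*((-72 - 134) - 294) = -4*(-206 - 294) = -4*(-500) = 2000)
H*M = 2000*(-1/168) = -250/21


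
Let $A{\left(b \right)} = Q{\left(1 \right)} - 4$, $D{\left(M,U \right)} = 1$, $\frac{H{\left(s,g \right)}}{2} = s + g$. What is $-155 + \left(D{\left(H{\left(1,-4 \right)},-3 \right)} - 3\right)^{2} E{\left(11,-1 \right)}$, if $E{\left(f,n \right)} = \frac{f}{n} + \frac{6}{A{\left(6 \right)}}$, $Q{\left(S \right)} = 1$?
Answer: $-207$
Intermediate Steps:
$H{\left(s,g \right)} = 2 g + 2 s$ ($H{\left(s,g \right)} = 2 \left(s + g\right) = 2 \left(g + s\right) = 2 g + 2 s$)
$A{\left(b \right)} = -3$ ($A{\left(b \right)} = 1 - 4 = -3$)
$E{\left(f,n \right)} = -2 + \frac{f}{n}$ ($E{\left(f,n \right)} = \frac{f}{n} + \frac{6}{-3} = \frac{f}{n} + 6 \left(- \frac{1}{3}\right) = \frac{f}{n} - 2 = -2 + \frac{f}{n}$)
$-155 + \left(D{\left(H{\left(1,-4 \right)},-3 \right)} - 3\right)^{2} E{\left(11,-1 \right)} = -155 + \left(1 - 3\right)^{2} \left(-2 + \frac{11}{-1}\right) = -155 + \left(-2\right)^{2} \left(-2 + 11 \left(-1\right)\right) = -155 + 4 \left(-2 - 11\right) = -155 + 4 \left(-13\right) = -155 - 52 = -207$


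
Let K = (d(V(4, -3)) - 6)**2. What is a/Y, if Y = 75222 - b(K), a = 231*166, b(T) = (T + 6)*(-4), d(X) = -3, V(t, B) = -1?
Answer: 581/1145 ≈ 0.50742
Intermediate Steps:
K = 81 (K = (-3 - 6)**2 = (-9)**2 = 81)
b(T) = -24 - 4*T (b(T) = (6 + T)*(-4) = -24 - 4*T)
a = 38346
Y = 75570 (Y = 75222 - (-24 - 4*81) = 75222 - (-24 - 324) = 75222 - 1*(-348) = 75222 + 348 = 75570)
a/Y = 38346/75570 = 38346*(1/75570) = 581/1145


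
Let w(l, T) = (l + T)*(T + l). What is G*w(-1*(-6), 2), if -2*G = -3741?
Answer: 119712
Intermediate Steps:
G = 3741/2 (G = -½*(-3741) = 3741/2 ≈ 1870.5)
w(l, T) = (T + l)² (w(l, T) = (T + l)*(T + l) = (T + l)²)
G*w(-1*(-6), 2) = 3741*(2 - 1*(-6))²/2 = 3741*(2 + 6)²/2 = (3741/2)*8² = (3741/2)*64 = 119712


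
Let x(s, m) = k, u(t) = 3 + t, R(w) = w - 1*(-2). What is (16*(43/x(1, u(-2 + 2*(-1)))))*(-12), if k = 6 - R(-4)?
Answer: -1032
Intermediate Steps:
R(w) = 2 + w (R(w) = w + 2 = 2 + w)
k = 8 (k = 6 - (2 - 4) = 6 - 1*(-2) = 6 + 2 = 8)
x(s, m) = 8
(16*(43/x(1, u(-2 + 2*(-1)))))*(-12) = (16*(43/8))*(-12) = 86*(-12) = -1032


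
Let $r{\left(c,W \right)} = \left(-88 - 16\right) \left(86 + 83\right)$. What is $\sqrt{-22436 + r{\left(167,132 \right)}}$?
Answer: $2 i \sqrt{10003} \approx 200.03 i$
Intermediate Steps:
$r{\left(c,W \right)} = -17576$ ($r{\left(c,W \right)} = \left(-104\right) 169 = -17576$)
$\sqrt{-22436 + r{\left(167,132 \right)}} = \sqrt{-22436 - 17576} = \sqrt{-40012} = 2 i \sqrt{10003}$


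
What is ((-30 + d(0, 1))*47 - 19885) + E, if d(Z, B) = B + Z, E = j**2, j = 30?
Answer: -20348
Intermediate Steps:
E = 900 (E = 30**2 = 900)
((-30 + d(0, 1))*47 - 19885) + E = ((-30 + (1 + 0))*47 - 19885) + 900 = ((-30 + 1)*47 - 19885) + 900 = (-29*47 - 19885) + 900 = (-1363 - 19885) + 900 = -21248 + 900 = -20348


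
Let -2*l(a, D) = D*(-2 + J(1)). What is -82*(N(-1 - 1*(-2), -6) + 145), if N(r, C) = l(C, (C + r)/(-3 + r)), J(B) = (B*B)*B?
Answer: -23985/2 ≈ -11993.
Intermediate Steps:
J(B) = B³ (J(B) = B²*B = B³)
l(a, D) = D/2 (l(a, D) = -D*(-2 + 1³)/2 = -D*(-2 + 1)/2 = -D*(-1)/2 = -(-1)*D/2 = D/2)
N(r, C) = (C + r)/(2*(-3 + r)) (N(r, C) = ((C + r)/(-3 + r))/2 = (C + r)/(2*(-3 + r)))
-82*(N(-1 - 1*(-2), -6) + 145) = -82*((-6 + (-1 - 1*(-2)))/(2*(-3 + (-1 - 1*(-2)))) + 145) = -82*((-6 + (-1 + 2))/(2*(-3 + (-1 + 2))) + 145) = -82*((-6 + 1)/(2*(-3 + 1)) + 145) = -82*((½)*(-5)/(-2) + 145) = -82*((½)*(-½)*(-5) + 145) = -82*(5/4 + 145) = -82*585/4 = -23985/2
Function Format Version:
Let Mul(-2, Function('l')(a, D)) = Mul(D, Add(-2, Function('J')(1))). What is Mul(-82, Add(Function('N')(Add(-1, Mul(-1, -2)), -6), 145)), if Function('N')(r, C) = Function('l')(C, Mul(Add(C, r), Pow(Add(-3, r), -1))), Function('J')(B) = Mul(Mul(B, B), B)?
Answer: Rational(-23985, 2) ≈ -11993.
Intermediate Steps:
Function('J')(B) = Pow(B, 3) (Function('J')(B) = Mul(Pow(B, 2), B) = Pow(B, 3))
Function('l')(a, D) = Mul(Rational(1, 2), D) (Function('l')(a, D) = Mul(Rational(-1, 2), Mul(D, Add(-2, Pow(1, 3)))) = Mul(Rational(-1, 2), Mul(D, Add(-2, 1))) = Mul(Rational(-1, 2), Mul(D, -1)) = Mul(Rational(-1, 2), Mul(-1, D)) = Mul(Rational(1, 2), D))
Function('N')(r, C) = Mul(Rational(1, 2), Pow(Add(-3, r), -1), Add(C, r)) (Function('N')(r, C) = Mul(Rational(1, 2), Mul(Add(C, r), Pow(Add(-3, r), -1))) = Mul(Rational(1, 2), Mul(Pow(Add(-3, r), -1), Add(C, r))) = Mul(Rational(1, 2), Pow(Add(-3, r), -1), Add(C, r)))
Mul(-82, Add(Function('N')(Add(-1, Mul(-1, -2)), -6), 145)) = Mul(-82, Add(Mul(Rational(1, 2), Pow(Add(-3, Add(-1, Mul(-1, -2))), -1), Add(-6, Add(-1, Mul(-1, -2)))), 145)) = Mul(-82, Add(Mul(Rational(1, 2), Pow(Add(-3, Add(-1, 2)), -1), Add(-6, Add(-1, 2))), 145)) = Mul(-82, Add(Mul(Rational(1, 2), Pow(Add(-3, 1), -1), Add(-6, 1)), 145)) = Mul(-82, Add(Mul(Rational(1, 2), Pow(-2, -1), -5), 145)) = Mul(-82, Add(Mul(Rational(1, 2), Rational(-1, 2), -5), 145)) = Mul(-82, Add(Rational(5, 4), 145)) = Mul(-82, Rational(585, 4)) = Rational(-23985, 2)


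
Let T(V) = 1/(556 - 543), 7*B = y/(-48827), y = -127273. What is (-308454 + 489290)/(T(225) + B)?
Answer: 401750411426/998169 ≈ 4.0249e+5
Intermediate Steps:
B = 127273/341789 (B = (-127273/(-48827))/7 = (-127273*(-1/48827))/7 = (1/7)*(127273/48827) = 127273/341789 ≈ 0.37237)
T(V) = 1/13
(-308454 + 489290)/(T(225) + B) = (-308454 + 489290)/(1/13 + 127273/341789) = 180836/(1996338/4443257) = 180836*(4443257/1996338) = 401750411426/998169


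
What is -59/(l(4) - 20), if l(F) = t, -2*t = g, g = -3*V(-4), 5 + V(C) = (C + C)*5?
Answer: 118/175 ≈ 0.67429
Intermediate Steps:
V(C) = -5 + 10*C (V(C) = -5 + (C + C)*5 = -5 + (2*C)*5 = -5 + 10*C)
g = 135 (g = -3*(-5 + 10*(-4)) = -3*(-5 - 40) = -3*(-45) = 135)
t = -135/2 (t = -½*135 = -135/2 ≈ -67.500)
l(F) = -135/2
-59/(l(4) - 20) = -59/(-135/2 - 20) = -59/(-175/2) = -59*(-2/175) = 118/175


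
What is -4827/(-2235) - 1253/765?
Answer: 11896/22797 ≈ 0.52182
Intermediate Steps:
-4827/(-2235) - 1253/765 = -4827*(-1/2235) - 1253*1/765 = 1609/745 - 1253/765 = 11896/22797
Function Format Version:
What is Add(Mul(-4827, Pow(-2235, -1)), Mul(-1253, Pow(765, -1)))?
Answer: Rational(11896, 22797) ≈ 0.52182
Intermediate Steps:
Add(Mul(-4827, Pow(-2235, -1)), Mul(-1253, Pow(765, -1))) = Add(Mul(-4827, Rational(-1, 2235)), Mul(-1253, Rational(1, 765))) = Add(Rational(1609, 745), Rational(-1253, 765)) = Rational(11896, 22797)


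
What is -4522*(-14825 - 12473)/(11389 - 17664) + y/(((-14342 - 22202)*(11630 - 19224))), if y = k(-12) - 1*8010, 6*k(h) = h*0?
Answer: -17128450125827183/870703739200 ≈ -19672.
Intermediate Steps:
k(h) = 0 (k(h) = (h*0)/6 = (⅙)*0 = 0)
y = -8010 (y = 0 - 1*8010 = 0 - 8010 = -8010)
-4522*(-14825 - 12473)/(11389 - 17664) + y/(((-14342 - 22202)*(11630 - 19224))) = -4522*(-14825 - 12473)/(11389 - 17664) - 8010*1/((-14342 - 22202)*(11630 - 19224)) = -4522/((-6275/(-27298))) - 8010/((-36544*(-7594))) = -4522/((-6275*(-1/27298))) - 8010/277515136 = -4522/6275/27298 - 8010*1/277515136 = -4522*27298/6275 - 4005/138757568 = -123441556/6275 - 4005/138757568 = -17128450125827183/870703739200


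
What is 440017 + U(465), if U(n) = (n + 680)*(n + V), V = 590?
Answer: 1647992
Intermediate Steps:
U(n) = (590 + n)*(680 + n) (U(n) = (n + 680)*(n + 590) = (680 + n)*(590 + n) = (590 + n)*(680 + n))
440017 + U(465) = 440017 + (401200 + 465² + 1270*465) = 440017 + (401200 + 216225 + 590550) = 440017 + 1207975 = 1647992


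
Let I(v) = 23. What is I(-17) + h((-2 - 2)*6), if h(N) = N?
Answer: -1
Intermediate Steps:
I(-17) + h((-2 - 2)*6) = 23 + (-2 - 2)*6 = 23 - 4*6 = 23 - 24 = -1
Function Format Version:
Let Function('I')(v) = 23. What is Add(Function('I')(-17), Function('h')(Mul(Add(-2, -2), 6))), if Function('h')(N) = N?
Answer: -1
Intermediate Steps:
Add(Function('I')(-17), Function('h')(Mul(Add(-2, -2), 6))) = Add(23, Mul(Add(-2, -2), 6)) = Add(23, Mul(-4, 6)) = Add(23, -24) = -1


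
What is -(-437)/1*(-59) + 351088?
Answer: 325305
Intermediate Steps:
-(-437)/1*(-59) + 351088 = -(-437)*(-59) + 351088 = -19*(-23)*(-59) + 351088 = 437*(-59) + 351088 = -25783 + 351088 = 325305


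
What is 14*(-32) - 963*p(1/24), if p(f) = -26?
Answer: 24590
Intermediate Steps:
14*(-32) - 963*p(1/24) = 14*(-32) - 963*(-26) = -448 + 25038 = 24590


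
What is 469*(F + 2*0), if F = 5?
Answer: 2345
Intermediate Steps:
469*(F + 2*0) = 469*(5 + 2*0) = 469*(5 + 0) = 469*5 = 2345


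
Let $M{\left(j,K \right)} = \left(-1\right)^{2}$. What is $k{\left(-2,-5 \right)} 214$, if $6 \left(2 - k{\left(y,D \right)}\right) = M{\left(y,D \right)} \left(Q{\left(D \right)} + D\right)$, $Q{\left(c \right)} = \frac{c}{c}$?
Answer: $\frac{1712}{3} \approx 570.67$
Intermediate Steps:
$Q{\left(c \right)} = 1$
$M{\left(j,K \right)} = 1$
$k{\left(y,D \right)} = \frac{11}{6} - \frac{D}{6}$ ($k{\left(y,D \right)} = 2 - \frac{1 \left(1 + D\right)}{6} = 2 - \frac{1 + D}{6} = 2 - \left(\frac{1}{6} + \frac{D}{6}\right) = \frac{11}{6} - \frac{D}{6}$)
$k{\left(-2,-5 \right)} 214 = \left(\frac{11}{6} - - \frac{5}{6}\right) 214 = \left(\frac{11}{6} + \frac{5}{6}\right) 214 = \frac{8}{3} \cdot 214 = \frac{1712}{3}$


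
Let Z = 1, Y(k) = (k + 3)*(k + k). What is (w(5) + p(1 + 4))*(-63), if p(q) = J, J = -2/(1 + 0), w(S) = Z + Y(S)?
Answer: -4977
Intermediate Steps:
Y(k) = 2*k*(3 + k) (Y(k) = (3 + k)*(2*k) = 2*k*(3 + k))
w(S) = 1 + 2*S*(3 + S)
J = -2 (J = -2/1 = -2*1 = -2)
p(q) = -2
(w(5) + p(1 + 4))*(-63) = ((1 + 2*5*(3 + 5)) - 2)*(-63) = ((1 + 2*5*8) - 2)*(-63) = ((1 + 80) - 2)*(-63) = (81 - 2)*(-63) = 79*(-63) = -4977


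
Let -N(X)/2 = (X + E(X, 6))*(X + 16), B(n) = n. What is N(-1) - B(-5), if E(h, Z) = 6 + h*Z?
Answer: 35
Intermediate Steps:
E(h, Z) = 6 + Z*h
N(X) = -2*(6 + 7*X)*(16 + X) (N(X) = -2*(X + (6 + 6*X))*(X + 16) = -2*(6 + 7*X)*(16 + X))
N(-1) - B(-5) = (-192 - 236*(-1) - 14*(-1)**2) - 1*(-5) = (-192 + 236 - 14*1) + 5 = (-192 + 236 - 14) + 5 = 30 + 5 = 35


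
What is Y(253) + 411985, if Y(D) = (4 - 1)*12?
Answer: 412021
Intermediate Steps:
Y(D) = 36 (Y(D) = 3*12 = 36)
Y(253) + 411985 = 36 + 411985 = 412021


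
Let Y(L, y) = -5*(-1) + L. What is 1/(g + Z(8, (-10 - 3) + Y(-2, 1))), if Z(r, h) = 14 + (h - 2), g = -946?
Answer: -1/944 ≈ -0.0010593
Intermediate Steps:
Y(L, y) = 5 + L
Z(r, h) = 12 + h (Z(r, h) = 14 + (-2 + h) = 12 + h)
1/(g + Z(8, (-10 - 3) + Y(-2, 1))) = 1/(-946 + (12 + ((-10 - 3) + (5 - 2)))) = 1/(-946 + (12 + (-13 + 3))) = 1/(-946 + (12 - 10)) = 1/(-946 + 2) = 1/(-944) = -1/944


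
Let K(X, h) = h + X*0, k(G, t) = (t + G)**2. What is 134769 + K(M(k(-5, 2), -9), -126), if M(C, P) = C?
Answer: 134643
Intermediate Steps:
k(G, t) = (G + t)**2
K(X, h) = h (K(X, h) = h + 0 = h)
134769 + K(M(k(-5, 2), -9), -126) = 134769 - 126 = 134643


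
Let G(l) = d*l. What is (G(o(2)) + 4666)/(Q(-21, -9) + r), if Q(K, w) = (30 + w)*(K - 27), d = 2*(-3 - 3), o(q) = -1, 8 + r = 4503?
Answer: 4678/3487 ≈ 1.3416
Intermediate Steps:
r = 4495 (r = -8 + 4503 = 4495)
d = -12 (d = 2*(-6) = -12)
Q(K, w) = (-27 + K)*(30 + w) (Q(K, w) = (30 + w)*(-27 + K) = (-27 + K)*(30 + w))
G(l) = -12*l
(G(o(2)) + 4666)/(Q(-21, -9) + r) = (-12*(-1) + 4666)/((-810 - 27*(-9) + 30*(-21) - 21*(-9)) + 4495) = (12 + 4666)/((-810 + 243 - 630 + 189) + 4495) = 4678/(-1008 + 4495) = 4678/3487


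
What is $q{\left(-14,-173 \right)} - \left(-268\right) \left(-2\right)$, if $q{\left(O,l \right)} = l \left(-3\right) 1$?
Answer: $-17$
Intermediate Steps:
$q{\left(O,l \right)} = - 3 l$ ($q{\left(O,l \right)} = - 3 l 1 = - 3 l$)
$q{\left(-14,-173 \right)} - \left(-268\right) \left(-2\right) = \left(-3\right) \left(-173\right) - \left(-268\right) \left(-2\right) = 519 - 536 = -17$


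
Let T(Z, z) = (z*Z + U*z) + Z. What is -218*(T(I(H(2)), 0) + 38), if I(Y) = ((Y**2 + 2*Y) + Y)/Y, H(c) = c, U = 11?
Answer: -9374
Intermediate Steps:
I(Y) = (Y**2 + 3*Y)/Y
T(Z, z) = Z + 11*z + Z*z (T(Z, z) = (z*Z + 11*z) + Z = (Z*z + 11*z) + Z = (11*z + Z*z) + Z = Z + 11*z + Z*z)
-218*(T(I(H(2)), 0) + 38) = -218*(((3 + 2) + 11*0 + (3 + 2)*0) + 38) = -218*((5 + 0 + 5*0) + 38) = -218*((5 + 0 + 0) + 38) = -218*(5 + 38) = -218*43 = -9374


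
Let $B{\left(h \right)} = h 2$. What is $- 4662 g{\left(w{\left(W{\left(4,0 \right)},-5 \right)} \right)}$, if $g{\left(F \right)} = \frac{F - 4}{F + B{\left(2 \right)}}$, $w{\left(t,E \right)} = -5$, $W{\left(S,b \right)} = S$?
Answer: $-41958$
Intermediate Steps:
$B{\left(h \right)} = 2 h$
$g{\left(F \right)} = \frac{-4 + F}{4 + F}$ ($g{\left(F \right)} = \frac{F - 4}{F + 2 \cdot 2} = \frac{-4 + F}{F + 4} = \frac{-4 + F}{4 + F}$)
$- 4662 g{\left(w{\left(W{\left(4,0 \right)},-5 \right)} \right)} = - 4662 \frac{-4 - 5}{4 - 5} = - 4662 \frac{1}{-1} \left(-9\right) = - 4662 \left(\left(-1\right) \left(-9\right)\right) = \left(-4662\right) 9 = -41958$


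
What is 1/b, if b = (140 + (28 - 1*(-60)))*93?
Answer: 1/21204 ≈ 4.7161e-5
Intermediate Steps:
b = 21204 (b = (140 + (28 + 60))*93 = (140 + 88)*93 = 228*93 = 21204)
1/b = 1/21204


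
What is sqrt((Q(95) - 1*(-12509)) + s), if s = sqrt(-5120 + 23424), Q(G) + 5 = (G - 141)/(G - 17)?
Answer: sqrt(19017687 + 12168*sqrt(286))/39 ≈ 112.42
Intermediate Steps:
Q(G) = -5 + (-141 + G)/(-17 + G) (Q(G) = -5 + (G - 141)/(G - 17) = -5 + (-141 + G)/(-17 + G))
s = 8*sqrt(286) (s = sqrt(18304) = 8*sqrt(286) ≈ 135.29)
sqrt((Q(95) - 1*(-12509)) + s) = sqrt((4*(-14 - 1*95)/(-17 + 95) - 1*(-12509)) + 8*sqrt(286)) = sqrt((4*(-14 - 95)/78 + 12509) + 8*sqrt(286)) = sqrt((4*(1/78)*(-109) + 12509) + 8*sqrt(286)) = sqrt((-218/39 + 12509) + 8*sqrt(286)) = sqrt(487633/39 + 8*sqrt(286))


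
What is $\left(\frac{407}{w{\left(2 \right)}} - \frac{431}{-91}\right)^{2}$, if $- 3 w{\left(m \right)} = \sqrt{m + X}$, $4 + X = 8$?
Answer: $\frac{4115589629}{16562} - \frac{175417 \sqrt{6}}{91} \approx 2.4377 \cdot 10^{5}$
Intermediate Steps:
$X = 4$ ($X = -4 + 8 = 4$)
$w{\left(m \right)} = - \frac{\sqrt{4 + m}}{3}$ ($w{\left(m \right)} = - \frac{\sqrt{m + 4}}{3} = - \frac{\sqrt{4 + m}}{3}$)
$\left(\frac{407}{w{\left(2 \right)}} - \frac{431}{-91}\right)^{2} = \left(\frac{407}{\left(- \frac{1}{3}\right) \sqrt{4 + 2}} - \frac{431}{-91}\right)^{2} = \left(\frac{407}{\left(- \frac{1}{3}\right) \sqrt{6}} - - \frac{431}{91}\right)^{2} = \left(407 \left(- \frac{\sqrt{6}}{2}\right) + \frac{431}{91}\right)^{2} = \left(- \frac{407 \sqrt{6}}{2} + \frac{431}{91}\right)^{2} = \left(\frac{431}{91} - \frac{407 \sqrt{6}}{2}\right)^{2}$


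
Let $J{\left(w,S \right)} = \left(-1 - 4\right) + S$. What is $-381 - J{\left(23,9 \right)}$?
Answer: $-385$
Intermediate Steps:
$J{\left(w,S \right)} = -5 + S$
$-381 - J{\left(23,9 \right)} = -381 - \left(-5 + 9\right) = -381 - 4 = -385$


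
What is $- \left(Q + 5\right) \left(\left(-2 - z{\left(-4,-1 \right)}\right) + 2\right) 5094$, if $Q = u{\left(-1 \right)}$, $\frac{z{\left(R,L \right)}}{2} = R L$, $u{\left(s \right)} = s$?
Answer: $163008$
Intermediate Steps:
$z{\left(R,L \right)} = 2 L R$ ($z{\left(R,L \right)} = 2 R L = 2 L R$)
$Q = -1$
$- \left(Q + 5\right) \left(\left(-2 - z{\left(-4,-1 \right)}\right) + 2\right) 5094 = - \left(-1 + 5\right) \left(\left(-2 - 2 \left(-1\right) \left(-4\right)\right) + 2\right) 5094 = - 4 \left(\left(-2 - 8\right) + 2\right) 5094 = - 4 \left(-10 + 2\right) 5094 = - 4 \left(-8\right) 5094 = - \left(-32\right) 5094 = \left(-1\right) \left(-163008\right) = 163008$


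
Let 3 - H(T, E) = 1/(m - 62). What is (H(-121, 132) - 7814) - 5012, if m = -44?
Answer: -1359237/106 ≈ -12823.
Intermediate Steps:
H(T, E) = 319/106 (H(T, E) = 3 - 1/(-44 - 62) = 3 - 1/(-106) = 3 - 1*(-1/106) = 3 + 1/106 = 319/106)
(H(-121, 132) - 7814) - 5012 = (319/106 - 7814) - 5012 = -827965/106 - 5012 = -1359237/106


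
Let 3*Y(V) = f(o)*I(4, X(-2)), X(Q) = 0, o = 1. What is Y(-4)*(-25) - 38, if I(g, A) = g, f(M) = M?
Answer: -214/3 ≈ -71.333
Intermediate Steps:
Y(V) = 4/3 (Y(V) = (1*4)/3 = (⅓)*4 = 4/3)
Y(-4)*(-25) - 38 = (4/3)*(-25) - 38 = -100/3 - 38 = -214/3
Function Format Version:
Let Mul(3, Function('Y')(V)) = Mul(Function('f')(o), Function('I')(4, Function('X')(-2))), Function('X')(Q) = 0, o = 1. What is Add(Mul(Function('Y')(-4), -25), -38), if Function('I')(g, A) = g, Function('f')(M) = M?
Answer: Rational(-214, 3) ≈ -71.333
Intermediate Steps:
Function('Y')(V) = Rational(4, 3) (Function('Y')(V) = Mul(Rational(1, 3), Mul(1, 4)) = Mul(Rational(1, 3), 4) = Rational(4, 3))
Add(Mul(Function('Y')(-4), -25), -38) = Add(Mul(Rational(4, 3), -25), -38) = Add(Rational(-100, 3), -38) = Rational(-214, 3)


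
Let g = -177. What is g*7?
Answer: -1239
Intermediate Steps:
g*7 = -177*7 = -1239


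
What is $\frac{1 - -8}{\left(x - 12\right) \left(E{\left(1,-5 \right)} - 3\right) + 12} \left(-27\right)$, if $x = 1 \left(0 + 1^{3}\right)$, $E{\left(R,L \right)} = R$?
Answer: $- \frac{243}{34} \approx -7.1471$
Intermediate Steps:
$x = 1$ ($x = 1 \left(0 + 1\right) = 1 \cdot 1 = 1$)
$\frac{1 - -8}{\left(x - 12\right) \left(E{\left(1,-5 \right)} - 3\right) + 12} \left(-27\right) = \frac{1 - -8}{\left(1 - 12\right) \left(1 - 3\right) + 12} \left(-27\right) = \frac{1 + 8}{\left(-11\right) \left(-2\right) + 12} \left(-27\right) = \frac{9}{22 + 12} \left(-27\right) = \frac{9}{34} \left(-27\right) = - \frac{243}{34}$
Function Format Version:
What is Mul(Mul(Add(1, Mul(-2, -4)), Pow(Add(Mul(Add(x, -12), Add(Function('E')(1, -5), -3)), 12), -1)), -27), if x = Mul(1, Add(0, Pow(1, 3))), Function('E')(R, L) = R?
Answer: Rational(-243, 34) ≈ -7.1471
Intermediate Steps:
x = 1 (x = Mul(1, Add(0, 1)) = Mul(1, 1) = 1)
Mul(Mul(Add(1, Mul(-2, -4)), Pow(Add(Mul(Add(x, -12), Add(Function('E')(1, -5), -3)), 12), -1)), -27) = Mul(Mul(Add(1, Mul(-2, -4)), Pow(Add(Mul(Add(1, -12), Add(1, -3)), 12), -1)), -27) = Mul(Mul(Add(1, 8), Pow(Add(Mul(-11, -2), 12), -1)), -27) = Mul(Mul(9, Pow(Add(22, 12), -1)), -27) = Mul(Mul(9, Pow(34, -1)), -27) = Mul(Mul(9, Rational(1, 34)), -27) = Mul(Rational(9, 34), -27) = Rational(-243, 34)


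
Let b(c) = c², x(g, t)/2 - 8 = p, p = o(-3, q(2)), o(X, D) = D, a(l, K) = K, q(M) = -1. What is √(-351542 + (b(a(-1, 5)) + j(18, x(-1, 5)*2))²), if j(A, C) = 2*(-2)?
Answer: I*√351101 ≈ 592.54*I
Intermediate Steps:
p = -1
x(g, t) = 14 (x(g, t) = 16 + 2*(-1) = 16 - 2 = 14)
j(A, C) = -4
√(-351542 + (b(a(-1, 5)) + j(18, x(-1, 5)*2))²) = √(-351542 + (5² - 4)²) = √(-351542 + (25 - 4)²) = √(-351542 + 21²) = √(-351542 + 441) = √(-351101) = I*√351101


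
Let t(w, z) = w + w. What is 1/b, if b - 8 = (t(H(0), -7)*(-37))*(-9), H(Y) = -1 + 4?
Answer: 1/2006 ≈ 0.00049850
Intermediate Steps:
H(Y) = 3
t(w, z) = 2*w
b = 2006 (b = 8 + ((2*3)*(-37))*(-9) = 8 + (6*(-37))*(-9) = 8 - 222*(-9) = 8 + 1998 = 2006)
1/b = 1/2006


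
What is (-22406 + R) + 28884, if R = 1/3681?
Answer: 23845519/3681 ≈ 6478.0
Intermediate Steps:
R = 1/3681 ≈ 0.00027167
(-22406 + R) + 28884 = (-22406 + 1/3681) + 28884 = -82476485/3681 + 28884 = 23845519/3681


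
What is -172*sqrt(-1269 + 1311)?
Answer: -172*sqrt(42) ≈ -1114.7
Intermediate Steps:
-172*sqrt(-1269 + 1311) = -172*sqrt(42)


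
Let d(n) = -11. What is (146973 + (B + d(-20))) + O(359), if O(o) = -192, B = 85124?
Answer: 231894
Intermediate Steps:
(146973 + (B + d(-20))) + O(359) = (146973 + (85124 - 11)) - 192 = (146973 + 85113) - 192 = 232086 - 192 = 231894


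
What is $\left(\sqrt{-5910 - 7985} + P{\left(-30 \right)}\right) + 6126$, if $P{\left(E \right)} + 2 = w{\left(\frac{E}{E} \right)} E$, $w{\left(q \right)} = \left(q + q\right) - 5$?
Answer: $6214 + i \sqrt{13895} \approx 6214.0 + 117.88 i$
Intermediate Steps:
$w{\left(q \right)} = -5 + 2 q$ ($w{\left(q \right)} = 2 q - 5 = -5 + 2 q$)
$P{\left(E \right)} = -2 - 3 E$ ($P{\left(E \right)} = -2 + \left(-5 + 2 \frac{E}{E}\right) E = -2 + \left(-5 + 2 \cdot 1\right) E = -2 + \left(-5 + 2\right) E = -2 - 3 E$)
$\left(\sqrt{-5910 - 7985} + P{\left(-30 \right)}\right) + 6126 = \left(\sqrt{-5910 - 7985} - -88\right) + 6126 = \left(\sqrt{-13895} + \left(-2 + 90\right)\right) + 6126 = \left(i \sqrt{13895} + 88\right) + 6126 = \left(88 + i \sqrt{13895}\right) + 6126 = 6214 + i \sqrt{13895}$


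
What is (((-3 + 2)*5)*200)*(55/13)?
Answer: -55000/13 ≈ -4230.8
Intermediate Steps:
(((-3 + 2)*5)*200)*(55/13) = (-1*5*200)*(55*(1/13)) = -5*200*(55/13) = -1000*55/13 = -55000/13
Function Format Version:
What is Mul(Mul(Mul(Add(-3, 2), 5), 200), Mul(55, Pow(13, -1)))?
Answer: Rational(-55000, 13) ≈ -4230.8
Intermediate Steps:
Mul(Mul(Mul(Add(-3, 2), 5), 200), Mul(55, Pow(13, -1))) = Mul(Mul(Mul(-1, 5), 200), Mul(55, Rational(1, 13))) = Mul(Mul(-5, 200), Rational(55, 13)) = Mul(-1000, Rational(55, 13)) = Rational(-55000, 13)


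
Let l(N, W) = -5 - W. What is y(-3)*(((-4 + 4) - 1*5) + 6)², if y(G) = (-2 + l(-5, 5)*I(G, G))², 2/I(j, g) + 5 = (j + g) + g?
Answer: 16/49 ≈ 0.32653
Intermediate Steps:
I(j, g) = 2/(-5 + j + 2*g) (I(j, g) = 2/(-5 + ((j + g) + g)) = 2/(-5 + ((g + j) + g)) = 2/(-5 + (j + 2*g)) = 2/(-5 + j + 2*g))
y(G) = (-2 - 20/(-5 + 3*G))² (y(G) = (-2 + (-5 - 1*5)*(2/(-5 + G + 2*G)))² = (-2 + (-5 - 5)*(2/(-5 + 3*G)))² = (-2 - 20/(-5 + 3*G))²)
y(-3)*(((-4 + 4) - 1*5) + 6)² = (4*(5 + 3*(-3))²/(-5 + 3*(-3))²)*(((-4 + 4) - 1*5) + 6)² = (4*(5 - 9)²/(-5 - 9)²)*((0 - 5) + 6)² = (4*(-4)²/(-14)²)*(-5 + 6)² = (4*(1/196)*16)*1² = (16/49)*1 = 16/49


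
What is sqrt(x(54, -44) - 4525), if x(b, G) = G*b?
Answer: I*sqrt(6901) ≈ 83.072*I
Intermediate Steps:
sqrt(x(54, -44) - 4525) = sqrt(-44*54 - 4525) = sqrt(-2376 - 4525) = sqrt(-6901) = I*sqrt(6901)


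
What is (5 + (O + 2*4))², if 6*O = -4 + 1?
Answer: 625/4 ≈ 156.25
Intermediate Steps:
O = -½ (O = (-4 + 1)/6 = (⅙)*(-3) = -½ ≈ -0.50000)
(5 + (O + 2*4))² = (5 + (-½ + 2*4))² = (5 + (-½ + 8))² = (5 + 15/2)² = (25/2)² = 625/4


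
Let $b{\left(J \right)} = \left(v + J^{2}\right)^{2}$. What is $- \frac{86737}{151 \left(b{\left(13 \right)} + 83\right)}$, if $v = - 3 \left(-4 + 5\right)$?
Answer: $- \frac{86737}{4173489} \approx -0.020783$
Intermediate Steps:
$v = -3$ ($v = \left(-3\right) 1 = -3$)
$b{\left(J \right)} = \left(-3 + J^{2}\right)^{2}$
$- \frac{86737}{151 \left(b{\left(13 \right)} + 83\right)} = - \frac{86737}{151 \left(\left(-3 + 13^{2}\right)^{2} + 83\right)} = - \frac{86737}{151 \left(\left(-3 + 169\right)^{2} + 83\right)} = - \frac{86737}{151 \left(166^{2} + 83\right)} = - \frac{86737}{151 \left(27556 + 83\right)} = - \frac{86737}{151 \cdot 27639} = - \frac{86737}{4173489}$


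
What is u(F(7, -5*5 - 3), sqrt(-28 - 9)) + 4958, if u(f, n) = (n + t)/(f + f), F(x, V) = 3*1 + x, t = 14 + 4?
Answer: 49589/10 + I*sqrt(37)/20 ≈ 4958.9 + 0.30414*I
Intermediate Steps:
t = 18
F(x, V) = 3 + x
u(f, n) = (18 + n)/(2*f) (u(f, n) = (n + 18)/(f + f) = (18 + n)/((2*f)) = (18 + n)*(1/(2*f)) = (18 + n)/(2*f))
u(F(7, -5*5 - 3), sqrt(-28 - 9)) + 4958 = (18 + sqrt(-28 - 9))/(2*(3 + 7)) + 4958 = (1/2)*(18 + sqrt(-37))/10 + 4958 = (1/2)*(1/10)*(18 + I*sqrt(37)) + 4958 = (9/10 + I*sqrt(37)/20) + 4958 = 49589/10 + I*sqrt(37)/20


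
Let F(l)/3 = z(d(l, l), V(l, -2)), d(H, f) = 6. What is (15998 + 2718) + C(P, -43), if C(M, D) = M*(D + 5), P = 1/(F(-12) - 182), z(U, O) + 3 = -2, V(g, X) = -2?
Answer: 3687090/197 ≈ 18716.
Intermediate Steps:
z(U, O) = -5 (z(U, O) = -3 - 2 = -5)
F(l) = -15 (F(l) = 3*(-5) = -15)
P = -1/197 (P = 1/(-15 - 182) = 1/(-197) = -1/197 ≈ -0.0050761)
C(M, D) = M*(5 + D)
(15998 + 2718) + C(P, -43) = (15998 + 2718) - (5 - 43)/197 = 18716 - 1/197*(-38) = 18716 + 38/197 = 3687090/197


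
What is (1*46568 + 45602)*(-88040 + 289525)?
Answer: 18570872450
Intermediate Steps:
(1*46568 + 45602)*(-88040 + 289525) = (46568 + 45602)*201485 = 92170*201485 = 18570872450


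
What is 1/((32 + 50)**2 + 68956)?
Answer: 1/75680 ≈ 1.3214e-5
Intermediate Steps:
1/((32 + 50)**2 + 68956) = 1/(82**2 + 68956) = 1/(6724 + 68956) = 1/75680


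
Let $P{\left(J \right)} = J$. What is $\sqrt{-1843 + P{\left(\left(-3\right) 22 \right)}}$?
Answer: $i \sqrt{1909} \approx 43.692 i$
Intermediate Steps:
$\sqrt{-1843 + P{\left(\left(-3\right) 22 \right)}} = \sqrt{-1843 - 66} = \sqrt{-1909} = i \sqrt{1909}$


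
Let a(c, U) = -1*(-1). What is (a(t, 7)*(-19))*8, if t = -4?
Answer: -152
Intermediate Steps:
a(c, U) = 1
(a(t, 7)*(-19))*8 = (1*(-19))*8 = -19*8 = -152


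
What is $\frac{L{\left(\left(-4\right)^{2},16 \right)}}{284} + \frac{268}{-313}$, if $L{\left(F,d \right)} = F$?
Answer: $- \frac{17776}{22223} \approx -0.79989$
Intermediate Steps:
$\frac{L{\left(\left(-4\right)^{2},16 \right)}}{284} + \frac{268}{-313} = \frac{\left(-4\right)^{2}}{284} + \frac{268}{-313} = 16 \cdot \frac{1}{284} + 268 \left(- \frac{1}{313}\right) = \frac{4}{71} - \frac{268}{313} = - \frac{17776}{22223}$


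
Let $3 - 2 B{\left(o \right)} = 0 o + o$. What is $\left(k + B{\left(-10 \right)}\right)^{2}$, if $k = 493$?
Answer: $\frac{998001}{4} \approx 2.495 \cdot 10^{5}$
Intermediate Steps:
$B{\left(o \right)} = \frac{3}{2} - \frac{o}{2}$ ($B{\left(o \right)} = \frac{3}{2} - \frac{0 o + o}{2} = \frac{3}{2} - \frac{0 + o}{2} = \frac{3}{2} - \frac{o}{2}$)
$\left(k + B{\left(-10 \right)}\right)^{2} = \left(493 + \left(\frac{3}{2} - -5\right)\right)^{2} = \left(493 + \left(\frac{3}{2} + 5\right)\right)^{2} = \left(493 + \frac{13}{2}\right)^{2} = \left(\frac{999}{2}\right)^{2} = \frac{998001}{4}$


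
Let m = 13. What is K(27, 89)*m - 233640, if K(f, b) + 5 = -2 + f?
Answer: -233380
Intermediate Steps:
K(f, b) = -7 + f (K(f, b) = -5 + (-2 + f) = -7 + f)
K(27, 89)*m - 233640 = (-7 + 27)*13 - 233640 = 20*13 - 233640 = 260 - 233640 = -233380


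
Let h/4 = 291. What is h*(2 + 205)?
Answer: 240948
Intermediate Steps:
h = 1164 (h = 4*291 = 1164)
h*(2 + 205) = 1164*(2 + 205) = 1164*207 = 240948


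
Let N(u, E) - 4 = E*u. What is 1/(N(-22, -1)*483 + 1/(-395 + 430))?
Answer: 35/439531 ≈ 7.9630e-5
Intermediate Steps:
N(u, E) = 4 + E*u
1/(N(-22, -1)*483 + 1/(-395 + 430)) = 1/((4 - 1*(-22))*483 + 1/(-395 + 430)) = 1/((4 + 22)*483 + 1/35) = 1/(26*483 + 1/35) = 1/(12558 + 1/35) = 1/(439531/35) = 35/439531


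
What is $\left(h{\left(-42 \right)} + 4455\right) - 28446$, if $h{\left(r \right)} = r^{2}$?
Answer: $-22227$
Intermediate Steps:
$\left(h{\left(-42 \right)} + 4455\right) - 28446 = \left(\left(-42\right)^{2} + 4455\right) - 28446 = \left(1764 + 4455\right) - 28446 = 6219 - 28446 = -22227$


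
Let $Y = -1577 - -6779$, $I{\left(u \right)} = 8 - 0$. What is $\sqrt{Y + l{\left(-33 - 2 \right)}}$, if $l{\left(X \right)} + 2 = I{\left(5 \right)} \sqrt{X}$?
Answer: $2 \sqrt{1300 + 2 i \sqrt{35}} \approx 72.112 + 0.32816 i$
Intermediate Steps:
$I{\left(u \right)} = 8$ ($I{\left(u \right)} = 8 + 0 = 8$)
$l{\left(X \right)} = -2 + 8 \sqrt{X}$
$Y = 5202$ ($Y = -1577 + 6779 = 5202$)
$\sqrt{Y + l{\left(-33 - 2 \right)}} = \sqrt{5202 - \left(2 - 8 \sqrt{-33 - 2}\right)} = \sqrt{5202 - \left(2 - 8 \sqrt{-35}\right)} = \sqrt{5202 - \left(2 - 8 i \sqrt{35}\right)} = \sqrt{5200 + 8 i \sqrt{35}}$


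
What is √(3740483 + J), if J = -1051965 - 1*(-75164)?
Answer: √2763682 ≈ 1662.4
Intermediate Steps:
J = -976801 (J = -1051965 + 75164 = -976801)
√(3740483 + J) = √(3740483 - 976801) = √2763682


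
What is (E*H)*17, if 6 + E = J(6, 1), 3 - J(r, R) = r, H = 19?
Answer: -2907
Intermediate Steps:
J(r, R) = 3 - r
E = -9 (E = -6 + (3 - 1*6) = -6 + (3 - 6) = -6 - 3 = -9)
(E*H)*17 = -9*19*17 = -171*17 = -2907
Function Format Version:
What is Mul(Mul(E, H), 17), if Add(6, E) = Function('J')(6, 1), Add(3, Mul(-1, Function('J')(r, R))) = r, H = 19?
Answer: -2907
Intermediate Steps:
Function('J')(r, R) = Add(3, Mul(-1, r))
E = -9 (E = Add(-6, Add(3, Mul(-1, 6))) = Add(-6, Add(3, -6)) = Add(-6, -3) = -9)
Mul(Mul(E, H), 17) = Mul(Mul(-9, 19), 17) = Mul(-171, 17) = -2907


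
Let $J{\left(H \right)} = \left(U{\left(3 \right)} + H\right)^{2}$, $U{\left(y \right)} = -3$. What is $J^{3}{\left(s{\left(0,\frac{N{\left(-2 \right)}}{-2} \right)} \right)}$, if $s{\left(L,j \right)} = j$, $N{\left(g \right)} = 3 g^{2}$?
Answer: $531441$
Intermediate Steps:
$J{\left(H \right)} = \left(-3 + H\right)^{2}$
$J^{3}{\left(s{\left(0,\frac{N{\left(-2 \right)}}{-2} \right)} \right)} = \left(\left(-3 + \frac{3 \left(-2\right)^{2}}{-2}\right)^{2}\right)^{3} = \left(\left(-3 + 3 \cdot 4 \left(- \frac{1}{2}\right)\right)^{2}\right)^{3} = \left(\left(-3 + 12 \left(- \frac{1}{2}\right)\right)^{2}\right)^{3} = \left(\left(-3 - 6\right)^{2}\right)^{3} = \left(\left(-9\right)^{2}\right)^{3} = 81^{3} = 531441$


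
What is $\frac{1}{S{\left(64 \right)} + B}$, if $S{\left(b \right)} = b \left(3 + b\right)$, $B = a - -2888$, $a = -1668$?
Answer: $\frac{1}{5508} \approx 0.00018155$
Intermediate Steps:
$B = 1220$ ($B = -1668 - -2888 = -1668 + 2888 = 1220$)
$\frac{1}{S{\left(64 \right)} + B} = \frac{1}{64 \left(3 + 64\right) + 1220} = \frac{1}{64 \cdot 67 + 1220} = \frac{1}{4288 + 1220} = \frac{1}{5508}$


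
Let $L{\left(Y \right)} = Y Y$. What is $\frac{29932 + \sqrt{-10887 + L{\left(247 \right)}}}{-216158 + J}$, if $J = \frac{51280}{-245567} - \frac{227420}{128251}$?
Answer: $- \frac{471342396502222}{3403894292867253} - \frac{31494213317 \sqrt{50122}}{6807788585734506} \approx -0.13951$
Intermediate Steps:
$J = - \frac{62423558420}{31494213317}$ ($J = 51280 \left(- \frac{1}{245567}\right) - \frac{227420}{128251} = - \frac{51280}{245567} - \frac{227420}{128251} = - \frac{62423558420}{31494213317} \approx -1.9821$)
$L{\left(Y \right)} = Y^{2}$
$\frac{29932 + \sqrt{-10887 + L{\left(247 \right)}}}{-216158 + J} = \frac{29932 + \sqrt{-10887 + 247^{2}}}{-216158 - \frac{62423558420}{31494213317}} = \frac{29932 + \sqrt{-10887 + 61009}}{- \frac{6807788585734506}{31494213317}} = \left(29932 + \sqrt{50122}\right) \left(- \frac{31494213317}{6807788585734506}\right) = - \frac{471342396502222}{3403894292867253} - \frac{31494213317 \sqrt{50122}}{6807788585734506}$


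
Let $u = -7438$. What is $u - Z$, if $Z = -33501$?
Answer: $26063$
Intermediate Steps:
$u - Z = -7438 - -33501 = -7438 + 33501 = 26063$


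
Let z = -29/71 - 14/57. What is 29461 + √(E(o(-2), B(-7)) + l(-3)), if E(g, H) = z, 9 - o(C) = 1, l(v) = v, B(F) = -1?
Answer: 29461 + 2*I*√14961759/4047 ≈ 29461.0 + 1.9116*I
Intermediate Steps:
z = -2647/4047 (z = -29*1/71 - 14*1/57 = -29/71 - 14/57 = -2647/4047 ≈ -0.65407)
o(C) = 8 (o(C) = 9 - 1*1 = 9 - 1 = 8)
E(g, H) = -2647/4047
29461 + √(E(o(-2), B(-7)) + l(-3)) = 29461 + √(-2647/4047 - 3) = 29461 + √(-14788/4047) = 29461 + 2*I*√14961759/4047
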